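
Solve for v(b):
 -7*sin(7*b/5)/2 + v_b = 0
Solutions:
 v(b) = C1 - 5*cos(7*b/5)/2


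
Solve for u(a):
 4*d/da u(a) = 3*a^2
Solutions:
 u(a) = C1 + a^3/4


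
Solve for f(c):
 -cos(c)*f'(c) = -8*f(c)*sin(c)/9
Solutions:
 f(c) = C1/cos(c)^(8/9)


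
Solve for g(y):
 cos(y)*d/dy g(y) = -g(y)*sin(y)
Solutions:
 g(y) = C1*cos(y)


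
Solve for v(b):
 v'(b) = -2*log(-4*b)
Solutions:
 v(b) = C1 - 2*b*log(-b) + 2*b*(1 - 2*log(2))


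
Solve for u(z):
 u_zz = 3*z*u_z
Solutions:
 u(z) = C1 + C2*erfi(sqrt(6)*z/2)


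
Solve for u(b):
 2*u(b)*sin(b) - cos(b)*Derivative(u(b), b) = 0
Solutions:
 u(b) = C1/cos(b)^2


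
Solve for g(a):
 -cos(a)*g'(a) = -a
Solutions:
 g(a) = C1 + Integral(a/cos(a), a)


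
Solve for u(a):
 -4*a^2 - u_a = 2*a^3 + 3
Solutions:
 u(a) = C1 - a^4/2 - 4*a^3/3 - 3*a


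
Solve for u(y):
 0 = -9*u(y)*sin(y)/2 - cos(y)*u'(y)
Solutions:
 u(y) = C1*cos(y)^(9/2)


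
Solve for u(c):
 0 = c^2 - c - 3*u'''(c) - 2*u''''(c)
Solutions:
 u(c) = C1 + C2*c + C3*c^2 + C4*exp(-3*c/2) + c^5/180 - 7*c^4/216 + 7*c^3/81


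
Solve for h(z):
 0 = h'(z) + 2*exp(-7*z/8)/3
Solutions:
 h(z) = C1 + 16*exp(-7*z/8)/21


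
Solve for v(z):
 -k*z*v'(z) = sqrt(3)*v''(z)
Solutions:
 v(z) = Piecewise((-sqrt(2)*3^(1/4)*sqrt(pi)*C1*erf(sqrt(2)*3^(3/4)*sqrt(k)*z/6)/(2*sqrt(k)) - C2, (k > 0) | (k < 0)), (-C1*z - C2, True))


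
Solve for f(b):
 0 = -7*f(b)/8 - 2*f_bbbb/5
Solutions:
 f(b) = (C1*sin(sqrt(2)*35^(1/4)*b/4) + C2*cos(sqrt(2)*35^(1/4)*b/4))*exp(-sqrt(2)*35^(1/4)*b/4) + (C3*sin(sqrt(2)*35^(1/4)*b/4) + C4*cos(sqrt(2)*35^(1/4)*b/4))*exp(sqrt(2)*35^(1/4)*b/4)


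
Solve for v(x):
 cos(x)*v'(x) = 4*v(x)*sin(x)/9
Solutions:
 v(x) = C1/cos(x)^(4/9)


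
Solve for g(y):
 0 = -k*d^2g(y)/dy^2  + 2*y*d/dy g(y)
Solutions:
 g(y) = C1 + C2*erf(y*sqrt(-1/k))/sqrt(-1/k)


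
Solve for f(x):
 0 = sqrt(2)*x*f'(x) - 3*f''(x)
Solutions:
 f(x) = C1 + C2*erfi(2^(3/4)*sqrt(3)*x/6)


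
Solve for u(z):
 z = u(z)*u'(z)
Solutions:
 u(z) = -sqrt(C1 + z^2)
 u(z) = sqrt(C1 + z^2)


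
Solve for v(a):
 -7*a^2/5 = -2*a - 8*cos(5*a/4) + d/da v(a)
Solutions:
 v(a) = C1 - 7*a^3/15 + a^2 + 32*sin(5*a/4)/5


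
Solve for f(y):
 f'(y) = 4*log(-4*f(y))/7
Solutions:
 -7*Integral(1/(log(-_y) + 2*log(2)), (_y, f(y)))/4 = C1 - y


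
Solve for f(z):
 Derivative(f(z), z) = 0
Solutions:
 f(z) = C1


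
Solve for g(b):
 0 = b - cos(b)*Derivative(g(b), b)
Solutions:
 g(b) = C1 + Integral(b/cos(b), b)


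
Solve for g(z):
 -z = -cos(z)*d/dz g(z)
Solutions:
 g(z) = C1 + Integral(z/cos(z), z)


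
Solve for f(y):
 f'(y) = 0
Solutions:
 f(y) = C1


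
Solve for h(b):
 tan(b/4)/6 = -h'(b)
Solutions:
 h(b) = C1 + 2*log(cos(b/4))/3


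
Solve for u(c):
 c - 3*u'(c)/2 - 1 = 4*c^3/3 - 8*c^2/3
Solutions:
 u(c) = C1 - 2*c^4/9 + 16*c^3/27 + c^2/3 - 2*c/3


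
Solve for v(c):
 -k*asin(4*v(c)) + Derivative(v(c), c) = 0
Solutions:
 Integral(1/asin(4*_y), (_y, v(c))) = C1 + c*k


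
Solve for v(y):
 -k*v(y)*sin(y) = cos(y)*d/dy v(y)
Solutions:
 v(y) = C1*exp(k*log(cos(y)))


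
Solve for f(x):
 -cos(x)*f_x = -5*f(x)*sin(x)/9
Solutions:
 f(x) = C1/cos(x)^(5/9)


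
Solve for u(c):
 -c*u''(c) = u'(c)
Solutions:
 u(c) = C1 + C2*log(c)


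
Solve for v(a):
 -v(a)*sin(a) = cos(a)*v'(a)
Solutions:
 v(a) = C1*cos(a)


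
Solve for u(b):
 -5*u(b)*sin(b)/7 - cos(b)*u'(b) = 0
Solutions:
 u(b) = C1*cos(b)^(5/7)


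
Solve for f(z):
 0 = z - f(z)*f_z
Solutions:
 f(z) = -sqrt(C1 + z^2)
 f(z) = sqrt(C1 + z^2)


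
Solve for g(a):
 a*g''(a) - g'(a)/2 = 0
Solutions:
 g(a) = C1 + C2*a^(3/2)


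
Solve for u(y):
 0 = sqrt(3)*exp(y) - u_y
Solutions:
 u(y) = C1 + sqrt(3)*exp(y)


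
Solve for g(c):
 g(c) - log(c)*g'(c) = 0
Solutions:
 g(c) = C1*exp(li(c))


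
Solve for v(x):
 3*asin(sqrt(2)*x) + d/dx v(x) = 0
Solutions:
 v(x) = C1 - 3*x*asin(sqrt(2)*x) - 3*sqrt(2)*sqrt(1 - 2*x^2)/2


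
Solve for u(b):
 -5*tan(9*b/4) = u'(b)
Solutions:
 u(b) = C1 + 20*log(cos(9*b/4))/9


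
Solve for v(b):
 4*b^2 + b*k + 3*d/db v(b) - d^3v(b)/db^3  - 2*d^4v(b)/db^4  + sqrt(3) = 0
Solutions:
 v(b) = C1 + C4*exp(b) - 4*b^3/9 - b^2*k/6 - 8*b/9 - sqrt(3)*b/3 + (C2*sin(sqrt(15)*b/4) + C3*cos(sqrt(15)*b/4))*exp(-3*b/4)


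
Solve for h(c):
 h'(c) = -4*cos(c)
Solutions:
 h(c) = C1 - 4*sin(c)


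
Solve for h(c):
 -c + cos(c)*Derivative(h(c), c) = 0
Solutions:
 h(c) = C1 + Integral(c/cos(c), c)


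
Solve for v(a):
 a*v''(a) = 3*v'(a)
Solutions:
 v(a) = C1 + C2*a^4


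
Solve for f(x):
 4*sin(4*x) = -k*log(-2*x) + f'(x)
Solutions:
 f(x) = C1 + k*x*(log(-x) - 1) + k*x*log(2) - cos(4*x)


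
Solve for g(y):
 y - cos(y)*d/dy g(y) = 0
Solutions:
 g(y) = C1 + Integral(y/cos(y), y)


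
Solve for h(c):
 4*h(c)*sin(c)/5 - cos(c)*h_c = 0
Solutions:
 h(c) = C1/cos(c)^(4/5)


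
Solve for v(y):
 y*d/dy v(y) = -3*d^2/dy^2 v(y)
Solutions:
 v(y) = C1 + C2*erf(sqrt(6)*y/6)


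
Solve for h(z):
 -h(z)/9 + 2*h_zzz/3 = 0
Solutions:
 h(z) = C3*exp(6^(2/3)*z/6) + (C1*sin(2^(2/3)*3^(1/6)*z/4) + C2*cos(2^(2/3)*3^(1/6)*z/4))*exp(-6^(2/3)*z/12)


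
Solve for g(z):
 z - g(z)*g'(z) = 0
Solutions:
 g(z) = -sqrt(C1 + z^2)
 g(z) = sqrt(C1 + z^2)


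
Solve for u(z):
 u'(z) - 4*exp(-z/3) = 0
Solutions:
 u(z) = C1 - 12*exp(-z/3)


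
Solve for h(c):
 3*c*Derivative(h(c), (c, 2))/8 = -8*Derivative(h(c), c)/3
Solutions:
 h(c) = C1 + C2/c^(55/9)


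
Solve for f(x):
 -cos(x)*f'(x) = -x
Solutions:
 f(x) = C1 + Integral(x/cos(x), x)


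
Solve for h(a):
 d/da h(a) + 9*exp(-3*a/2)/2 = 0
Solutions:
 h(a) = C1 + 3*exp(-3*a/2)


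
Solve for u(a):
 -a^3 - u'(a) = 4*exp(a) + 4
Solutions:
 u(a) = C1 - a^4/4 - 4*a - 4*exp(a)


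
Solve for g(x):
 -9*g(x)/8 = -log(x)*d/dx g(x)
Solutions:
 g(x) = C1*exp(9*li(x)/8)


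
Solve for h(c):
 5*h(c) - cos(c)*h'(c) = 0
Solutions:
 h(c) = C1*sqrt(sin(c) + 1)*(sin(c)^2 + 2*sin(c) + 1)/(sqrt(sin(c) - 1)*(sin(c)^2 - 2*sin(c) + 1))


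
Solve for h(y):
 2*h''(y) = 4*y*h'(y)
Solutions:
 h(y) = C1 + C2*erfi(y)


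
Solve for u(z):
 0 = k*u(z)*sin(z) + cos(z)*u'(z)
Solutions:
 u(z) = C1*exp(k*log(cos(z)))


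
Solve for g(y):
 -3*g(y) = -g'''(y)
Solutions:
 g(y) = C3*exp(3^(1/3)*y) + (C1*sin(3^(5/6)*y/2) + C2*cos(3^(5/6)*y/2))*exp(-3^(1/3)*y/2)


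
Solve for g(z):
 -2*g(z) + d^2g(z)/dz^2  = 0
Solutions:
 g(z) = C1*exp(-sqrt(2)*z) + C2*exp(sqrt(2)*z)


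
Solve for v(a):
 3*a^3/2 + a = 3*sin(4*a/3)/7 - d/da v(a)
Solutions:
 v(a) = C1 - 3*a^4/8 - a^2/2 - 9*cos(4*a/3)/28


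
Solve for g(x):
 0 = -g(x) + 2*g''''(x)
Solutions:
 g(x) = C1*exp(-2^(3/4)*x/2) + C2*exp(2^(3/4)*x/2) + C3*sin(2^(3/4)*x/2) + C4*cos(2^(3/4)*x/2)


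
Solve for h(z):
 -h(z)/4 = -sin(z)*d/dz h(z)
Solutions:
 h(z) = C1*(cos(z) - 1)^(1/8)/(cos(z) + 1)^(1/8)


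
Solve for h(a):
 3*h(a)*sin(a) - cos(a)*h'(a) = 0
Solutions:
 h(a) = C1/cos(a)^3


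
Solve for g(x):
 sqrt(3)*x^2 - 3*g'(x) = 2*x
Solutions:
 g(x) = C1 + sqrt(3)*x^3/9 - x^2/3


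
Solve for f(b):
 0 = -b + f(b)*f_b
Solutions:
 f(b) = -sqrt(C1 + b^2)
 f(b) = sqrt(C1 + b^2)


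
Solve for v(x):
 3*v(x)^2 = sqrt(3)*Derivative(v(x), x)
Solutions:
 v(x) = -1/(C1 + sqrt(3)*x)


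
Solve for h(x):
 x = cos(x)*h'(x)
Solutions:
 h(x) = C1 + Integral(x/cos(x), x)


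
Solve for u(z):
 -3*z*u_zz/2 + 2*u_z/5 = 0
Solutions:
 u(z) = C1 + C2*z^(19/15)


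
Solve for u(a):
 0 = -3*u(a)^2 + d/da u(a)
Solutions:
 u(a) = -1/(C1 + 3*a)


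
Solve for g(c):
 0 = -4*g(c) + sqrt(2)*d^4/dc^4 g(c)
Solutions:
 g(c) = C1*exp(-2^(3/8)*c) + C2*exp(2^(3/8)*c) + C3*sin(2^(3/8)*c) + C4*cos(2^(3/8)*c)


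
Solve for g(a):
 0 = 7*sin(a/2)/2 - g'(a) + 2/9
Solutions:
 g(a) = C1 + 2*a/9 - 7*cos(a/2)


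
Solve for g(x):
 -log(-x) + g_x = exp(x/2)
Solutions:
 g(x) = C1 + x*log(-x) - x + 2*exp(x/2)


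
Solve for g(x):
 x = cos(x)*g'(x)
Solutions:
 g(x) = C1 + Integral(x/cos(x), x)


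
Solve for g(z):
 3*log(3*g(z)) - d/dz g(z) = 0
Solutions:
 -Integral(1/(log(_y) + log(3)), (_y, g(z)))/3 = C1 - z


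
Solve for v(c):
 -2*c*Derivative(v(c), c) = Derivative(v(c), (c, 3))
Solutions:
 v(c) = C1 + Integral(C2*airyai(-2^(1/3)*c) + C3*airybi(-2^(1/3)*c), c)


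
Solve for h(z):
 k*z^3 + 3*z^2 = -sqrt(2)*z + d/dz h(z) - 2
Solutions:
 h(z) = C1 + k*z^4/4 + z^3 + sqrt(2)*z^2/2 + 2*z


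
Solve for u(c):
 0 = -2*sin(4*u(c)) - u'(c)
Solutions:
 u(c) = -acos((-C1 - exp(16*c))/(C1 - exp(16*c)))/4 + pi/2
 u(c) = acos((-C1 - exp(16*c))/(C1 - exp(16*c)))/4


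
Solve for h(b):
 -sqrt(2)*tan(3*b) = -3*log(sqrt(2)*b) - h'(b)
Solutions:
 h(b) = C1 - 3*b*log(b) - 3*b*log(2)/2 + 3*b - sqrt(2)*log(cos(3*b))/3


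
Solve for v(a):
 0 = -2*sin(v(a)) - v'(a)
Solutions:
 v(a) = -acos((-C1 - exp(4*a))/(C1 - exp(4*a))) + 2*pi
 v(a) = acos((-C1 - exp(4*a))/(C1 - exp(4*a)))


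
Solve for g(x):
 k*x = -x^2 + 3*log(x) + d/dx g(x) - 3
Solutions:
 g(x) = C1 + k*x^2/2 + x^3/3 - 3*x*log(x) + 6*x


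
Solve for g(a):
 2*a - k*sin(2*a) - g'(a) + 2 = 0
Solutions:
 g(a) = C1 + a^2 + 2*a + k*cos(2*a)/2


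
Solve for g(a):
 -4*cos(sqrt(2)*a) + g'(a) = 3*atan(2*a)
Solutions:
 g(a) = C1 + 3*a*atan(2*a) - 3*log(4*a^2 + 1)/4 + 2*sqrt(2)*sin(sqrt(2)*a)


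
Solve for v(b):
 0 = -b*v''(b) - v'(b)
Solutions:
 v(b) = C1 + C2*log(b)


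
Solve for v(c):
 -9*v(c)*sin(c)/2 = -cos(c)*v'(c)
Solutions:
 v(c) = C1/cos(c)^(9/2)


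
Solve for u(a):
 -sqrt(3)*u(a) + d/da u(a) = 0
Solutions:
 u(a) = C1*exp(sqrt(3)*a)


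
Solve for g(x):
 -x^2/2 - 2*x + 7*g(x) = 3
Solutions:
 g(x) = x^2/14 + 2*x/7 + 3/7


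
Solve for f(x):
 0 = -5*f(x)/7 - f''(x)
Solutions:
 f(x) = C1*sin(sqrt(35)*x/7) + C2*cos(sqrt(35)*x/7)


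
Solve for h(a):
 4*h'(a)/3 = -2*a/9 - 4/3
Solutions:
 h(a) = C1 - a^2/12 - a


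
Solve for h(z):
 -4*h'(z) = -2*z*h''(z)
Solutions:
 h(z) = C1 + C2*z^3


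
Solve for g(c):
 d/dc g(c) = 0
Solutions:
 g(c) = C1


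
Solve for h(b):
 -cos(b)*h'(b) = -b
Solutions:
 h(b) = C1 + Integral(b/cos(b), b)


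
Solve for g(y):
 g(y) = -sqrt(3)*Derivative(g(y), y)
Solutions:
 g(y) = C1*exp(-sqrt(3)*y/3)


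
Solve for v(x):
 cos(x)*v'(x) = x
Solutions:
 v(x) = C1 + Integral(x/cos(x), x)


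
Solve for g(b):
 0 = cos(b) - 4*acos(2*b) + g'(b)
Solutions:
 g(b) = C1 + 4*b*acos(2*b) - 2*sqrt(1 - 4*b^2) - sin(b)


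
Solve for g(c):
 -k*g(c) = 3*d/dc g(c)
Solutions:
 g(c) = C1*exp(-c*k/3)


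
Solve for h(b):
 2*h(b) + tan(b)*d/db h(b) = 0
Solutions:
 h(b) = C1/sin(b)^2


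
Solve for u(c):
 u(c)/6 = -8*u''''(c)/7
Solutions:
 u(c) = (C1*sin(sqrt(2)*3^(3/4)*7^(1/4)*c/12) + C2*cos(sqrt(2)*3^(3/4)*7^(1/4)*c/12))*exp(-sqrt(2)*3^(3/4)*7^(1/4)*c/12) + (C3*sin(sqrt(2)*3^(3/4)*7^(1/4)*c/12) + C4*cos(sqrt(2)*3^(3/4)*7^(1/4)*c/12))*exp(sqrt(2)*3^(3/4)*7^(1/4)*c/12)


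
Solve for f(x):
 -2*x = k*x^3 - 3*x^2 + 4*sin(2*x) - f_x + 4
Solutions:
 f(x) = C1 + k*x^4/4 - x^3 + x^2 + 4*x - 2*cos(2*x)


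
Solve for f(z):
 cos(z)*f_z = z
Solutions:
 f(z) = C1 + Integral(z/cos(z), z)


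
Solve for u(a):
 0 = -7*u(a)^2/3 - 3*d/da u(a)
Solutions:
 u(a) = 9/(C1 + 7*a)


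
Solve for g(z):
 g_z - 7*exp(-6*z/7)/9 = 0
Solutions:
 g(z) = C1 - 49*exp(-6*z/7)/54


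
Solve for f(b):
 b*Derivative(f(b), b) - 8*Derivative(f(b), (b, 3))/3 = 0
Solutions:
 f(b) = C1 + Integral(C2*airyai(3^(1/3)*b/2) + C3*airybi(3^(1/3)*b/2), b)


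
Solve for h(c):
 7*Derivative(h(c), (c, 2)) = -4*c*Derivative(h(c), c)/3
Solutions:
 h(c) = C1 + C2*erf(sqrt(42)*c/21)


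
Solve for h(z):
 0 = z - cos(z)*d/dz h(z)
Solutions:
 h(z) = C1 + Integral(z/cos(z), z)


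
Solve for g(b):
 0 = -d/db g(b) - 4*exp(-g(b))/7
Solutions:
 g(b) = log(C1 - 4*b/7)


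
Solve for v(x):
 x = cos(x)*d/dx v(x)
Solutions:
 v(x) = C1 + Integral(x/cos(x), x)


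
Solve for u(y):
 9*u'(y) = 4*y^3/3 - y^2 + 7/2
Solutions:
 u(y) = C1 + y^4/27 - y^3/27 + 7*y/18


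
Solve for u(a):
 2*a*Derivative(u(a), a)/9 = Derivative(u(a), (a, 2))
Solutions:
 u(a) = C1 + C2*erfi(a/3)


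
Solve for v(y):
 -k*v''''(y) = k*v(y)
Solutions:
 v(y) = (C1*sin(sqrt(2)*y/2) + C2*cos(sqrt(2)*y/2))*exp(-sqrt(2)*y/2) + (C3*sin(sqrt(2)*y/2) + C4*cos(sqrt(2)*y/2))*exp(sqrt(2)*y/2)


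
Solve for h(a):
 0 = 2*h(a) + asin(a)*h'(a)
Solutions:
 h(a) = C1*exp(-2*Integral(1/asin(a), a))


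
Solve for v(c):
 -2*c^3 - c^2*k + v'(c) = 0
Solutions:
 v(c) = C1 + c^4/2 + c^3*k/3


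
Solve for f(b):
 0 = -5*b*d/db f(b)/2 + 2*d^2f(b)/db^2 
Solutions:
 f(b) = C1 + C2*erfi(sqrt(10)*b/4)


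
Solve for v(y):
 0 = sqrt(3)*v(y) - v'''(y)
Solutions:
 v(y) = C3*exp(3^(1/6)*y) + (C1*sin(3^(2/3)*y/2) + C2*cos(3^(2/3)*y/2))*exp(-3^(1/6)*y/2)


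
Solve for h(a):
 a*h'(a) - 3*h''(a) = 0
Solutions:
 h(a) = C1 + C2*erfi(sqrt(6)*a/6)


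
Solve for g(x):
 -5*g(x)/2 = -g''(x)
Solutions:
 g(x) = C1*exp(-sqrt(10)*x/2) + C2*exp(sqrt(10)*x/2)


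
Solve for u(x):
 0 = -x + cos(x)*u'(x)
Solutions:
 u(x) = C1 + Integral(x/cos(x), x)


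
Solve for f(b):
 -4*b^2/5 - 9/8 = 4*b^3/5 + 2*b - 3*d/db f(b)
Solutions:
 f(b) = C1 + b^4/15 + 4*b^3/45 + b^2/3 + 3*b/8


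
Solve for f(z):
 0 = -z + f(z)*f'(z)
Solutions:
 f(z) = -sqrt(C1 + z^2)
 f(z) = sqrt(C1 + z^2)


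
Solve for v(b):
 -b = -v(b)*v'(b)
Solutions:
 v(b) = -sqrt(C1 + b^2)
 v(b) = sqrt(C1 + b^2)


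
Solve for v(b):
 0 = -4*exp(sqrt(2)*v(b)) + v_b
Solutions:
 v(b) = sqrt(2)*(2*log(-1/(C1 + 4*b)) - log(2))/4


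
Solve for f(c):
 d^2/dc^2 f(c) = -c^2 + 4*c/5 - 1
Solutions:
 f(c) = C1 + C2*c - c^4/12 + 2*c^3/15 - c^2/2


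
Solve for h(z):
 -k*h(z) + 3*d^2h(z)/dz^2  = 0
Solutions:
 h(z) = C1*exp(-sqrt(3)*sqrt(k)*z/3) + C2*exp(sqrt(3)*sqrt(k)*z/3)


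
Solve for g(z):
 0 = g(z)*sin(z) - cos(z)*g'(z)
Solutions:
 g(z) = C1/cos(z)


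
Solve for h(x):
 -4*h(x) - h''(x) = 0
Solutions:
 h(x) = C1*sin(2*x) + C2*cos(2*x)


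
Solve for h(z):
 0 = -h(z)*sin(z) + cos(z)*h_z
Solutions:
 h(z) = C1/cos(z)


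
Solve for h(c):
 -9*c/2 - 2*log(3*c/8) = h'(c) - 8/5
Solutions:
 h(c) = C1 - 9*c^2/4 - 2*c*log(c) - 2*c*log(3) + 18*c/5 + 6*c*log(2)


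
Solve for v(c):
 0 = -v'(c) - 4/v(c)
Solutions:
 v(c) = -sqrt(C1 - 8*c)
 v(c) = sqrt(C1 - 8*c)


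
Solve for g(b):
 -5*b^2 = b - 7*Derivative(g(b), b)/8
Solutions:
 g(b) = C1 + 40*b^3/21 + 4*b^2/7


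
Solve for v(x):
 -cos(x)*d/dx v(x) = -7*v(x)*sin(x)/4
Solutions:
 v(x) = C1/cos(x)^(7/4)


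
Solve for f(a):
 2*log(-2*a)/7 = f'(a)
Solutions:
 f(a) = C1 + 2*a*log(-a)/7 + 2*a*(-1 + log(2))/7


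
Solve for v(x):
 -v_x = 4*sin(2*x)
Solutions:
 v(x) = C1 + 2*cos(2*x)


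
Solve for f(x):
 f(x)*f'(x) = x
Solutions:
 f(x) = -sqrt(C1 + x^2)
 f(x) = sqrt(C1 + x^2)


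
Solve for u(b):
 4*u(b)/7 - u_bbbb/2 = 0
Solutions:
 u(b) = C1*exp(-14^(3/4)*b/7) + C2*exp(14^(3/4)*b/7) + C3*sin(14^(3/4)*b/7) + C4*cos(14^(3/4)*b/7)


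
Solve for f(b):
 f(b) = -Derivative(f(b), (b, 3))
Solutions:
 f(b) = C3*exp(-b) + (C1*sin(sqrt(3)*b/2) + C2*cos(sqrt(3)*b/2))*exp(b/2)


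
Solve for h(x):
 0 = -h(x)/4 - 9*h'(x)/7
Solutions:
 h(x) = C1*exp(-7*x/36)


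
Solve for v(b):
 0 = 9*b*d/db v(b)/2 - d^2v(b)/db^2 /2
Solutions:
 v(b) = C1 + C2*erfi(3*sqrt(2)*b/2)


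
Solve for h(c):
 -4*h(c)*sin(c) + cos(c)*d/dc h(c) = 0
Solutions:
 h(c) = C1/cos(c)^4


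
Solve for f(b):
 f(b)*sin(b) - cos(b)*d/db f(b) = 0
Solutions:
 f(b) = C1/cos(b)


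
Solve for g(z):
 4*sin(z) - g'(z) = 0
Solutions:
 g(z) = C1 - 4*cos(z)


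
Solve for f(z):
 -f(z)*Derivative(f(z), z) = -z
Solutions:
 f(z) = -sqrt(C1 + z^2)
 f(z) = sqrt(C1 + z^2)


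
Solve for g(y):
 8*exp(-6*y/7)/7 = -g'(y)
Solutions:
 g(y) = C1 + 4*exp(-6*y/7)/3


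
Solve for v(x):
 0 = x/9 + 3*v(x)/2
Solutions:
 v(x) = -2*x/27


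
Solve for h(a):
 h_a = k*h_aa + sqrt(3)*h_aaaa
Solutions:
 h(a) = C1 + C2*exp(a*(-2*6^(1/3)*k/(sqrt(4*sqrt(3)*k^3 + 81) + 9)^(1/3) + 2^(2/3)*3^(1/6)*(sqrt(4*sqrt(3)*k^3 + 81) + 9)^(1/3))/6) + C3*exp(a*(-16*sqrt(3)*k/((-2^(2/3)*3^(1/6) + 6^(2/3)*I)*(sqrt(4*sqrt(3)*k^3 + 81) + 9)^(1/3)) - 2^(2/3)*3^(1/6)*(sqrt(4*sqrt(3)*k^3 + 81) + 9)^(1/3) + 6^(2/3)*I*(sqrt(4*sqrt(3)*k^3 + 81) + 9)^(1/3))/12) + C4*exp(a*(16*sqrt(3)*k/((2^(2/3)*3^(1/6) + 6^(2/3)*I)*(sqrt(4*sqrt(3)*k^3 + 81) + 9)^(1/3)) - 2^(2/3)*3^(1/6)*(sqrt(4*sqrt(3)*k^3 + 81) + 9)^(1/3) - 6^(2/3)*I*(sqrt(4*sqrt(3)*k^3 + 81) + 9)^(1/3))/12)


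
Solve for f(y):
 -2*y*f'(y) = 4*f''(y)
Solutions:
 f(y) = C1 + C2*erf(y/2)


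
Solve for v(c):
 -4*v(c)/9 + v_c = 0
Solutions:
 v(c) = C1*exp(4*c/9)


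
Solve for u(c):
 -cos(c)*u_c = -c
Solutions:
 u(c) = C1 + Integral(c/cos(c), c)


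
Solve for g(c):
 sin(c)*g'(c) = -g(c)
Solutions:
 g(c) = C1*sqrt(cos(c) + 1)/sqrt(cos(c) - 1)


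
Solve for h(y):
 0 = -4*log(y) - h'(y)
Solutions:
 h(y) = C1 - 4*y*log(y) + 4*y


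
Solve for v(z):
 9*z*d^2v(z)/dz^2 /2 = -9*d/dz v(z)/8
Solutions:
 v(z) = C1 + C2*z^(3/4)


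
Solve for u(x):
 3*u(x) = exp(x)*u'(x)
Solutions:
 u(x) = C1*exp(-3*exp(-x))


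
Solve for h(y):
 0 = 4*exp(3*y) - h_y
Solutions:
 h(y) = C1 + 4*exp(3*y)/3


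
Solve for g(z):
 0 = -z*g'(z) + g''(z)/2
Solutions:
 g(z) = C1 + C2*erfi(z)


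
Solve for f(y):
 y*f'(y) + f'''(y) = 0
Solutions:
 f(y) = C1 + Integral(C2*airyai(-y) + C3*airybi(-y), y)


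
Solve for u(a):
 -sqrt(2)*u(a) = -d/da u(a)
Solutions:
 u(a) = C1*exp(sqrt(2)*a)


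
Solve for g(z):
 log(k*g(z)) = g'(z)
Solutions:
 li(k*g(z))/k = C1 + z


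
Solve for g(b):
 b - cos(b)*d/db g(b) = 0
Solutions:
 g(b) = C1 + Integral(b/cos(b), b)


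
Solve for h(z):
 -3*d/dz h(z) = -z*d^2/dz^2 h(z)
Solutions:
 h(z) = C1 + C2*z^4


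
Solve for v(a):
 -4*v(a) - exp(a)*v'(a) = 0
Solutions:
 v(a) = C1*exp(4*exp(-a))


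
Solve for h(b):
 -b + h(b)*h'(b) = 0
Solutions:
 h(b) = -sqrt(C1 + b^2)
 h(b) = sqrt(C1 + b^2)


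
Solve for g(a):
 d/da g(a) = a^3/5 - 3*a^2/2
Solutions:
 g(a) = C1 + a^4/20 - a^3/2


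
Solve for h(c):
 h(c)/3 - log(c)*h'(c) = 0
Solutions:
 h(c) = C1*exp(li(c)/3)


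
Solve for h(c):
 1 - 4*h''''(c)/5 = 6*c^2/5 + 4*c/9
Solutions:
 h(c) = C1 + C2*c + C3*c^2 + C4*c^3 - c^6/240 - c^5/216 + 5*c^4/96


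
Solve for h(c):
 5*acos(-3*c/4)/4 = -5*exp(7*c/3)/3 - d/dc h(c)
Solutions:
 h(c) = C1 - 5*c*acos(-3*c/4)/4 - 5*sqrt(16 - 9*c^2)/12 - 5*exp(7*c/3)/7


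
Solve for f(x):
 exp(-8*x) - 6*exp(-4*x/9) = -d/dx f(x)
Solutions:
 f(x) = C1 + exp(-8*x)/8 - 27*exp(-4*x/9)/2


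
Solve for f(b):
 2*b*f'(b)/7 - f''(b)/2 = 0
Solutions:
 f(b) = C1 + C2*erfi(sqrt(14)*b/7)


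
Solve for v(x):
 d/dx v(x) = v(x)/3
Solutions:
 v(x) = C1*exp(x/3)


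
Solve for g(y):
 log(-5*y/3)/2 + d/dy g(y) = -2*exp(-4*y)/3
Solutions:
 g(y) = C1 - y*log(-y)/2 + y*(-log(5) + 1 + log(3))/2 + exp(-4*y)/6


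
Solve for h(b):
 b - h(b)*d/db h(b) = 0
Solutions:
 h(b) = -sqrt(C1 + b^2)
 h(b) = sqrt(C1 + b^2)


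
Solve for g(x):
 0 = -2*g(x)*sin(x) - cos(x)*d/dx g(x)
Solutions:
 g(x) = C1*cos(x)^2


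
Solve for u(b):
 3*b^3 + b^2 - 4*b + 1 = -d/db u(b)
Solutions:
 u(b) = C1 - 3*b^4/4 - b^3/3 + 2*b^2 - b


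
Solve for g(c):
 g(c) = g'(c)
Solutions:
 g(c) = C1*exp(c)


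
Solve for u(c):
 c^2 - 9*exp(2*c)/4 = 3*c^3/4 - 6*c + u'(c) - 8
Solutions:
 u(c) = C1 - 3*c^4/16 + c^3/3 + 3*c^2 + 8*c - 9*exp(2*c)/8


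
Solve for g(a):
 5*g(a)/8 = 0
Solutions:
 g(a) = 0


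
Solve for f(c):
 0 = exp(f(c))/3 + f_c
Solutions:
 f(c) = log(1/(C1 + c)) + log(3)


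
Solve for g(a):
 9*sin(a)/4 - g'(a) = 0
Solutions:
 g(a) = C1 - 9*cos(a)/4


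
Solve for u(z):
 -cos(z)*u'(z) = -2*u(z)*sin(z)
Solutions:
 u(z) = C1/cos(z)^2


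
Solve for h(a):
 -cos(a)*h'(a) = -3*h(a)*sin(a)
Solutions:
 h(a) = C1/cos(a)^3


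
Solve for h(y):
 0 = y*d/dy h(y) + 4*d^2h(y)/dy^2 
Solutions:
 h(y) = C1 + C2*erf(sqrt(2)*y/4)


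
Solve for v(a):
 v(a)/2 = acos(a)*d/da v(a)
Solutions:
 v(a) = C1*exp(Integral(1/acos(a), a)/2)


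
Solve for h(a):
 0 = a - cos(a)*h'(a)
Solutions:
 h(a) = C1 + Integral(a/cos(a), a)


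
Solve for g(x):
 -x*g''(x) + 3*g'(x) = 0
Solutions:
 g(x) = C1 + C2*x^4


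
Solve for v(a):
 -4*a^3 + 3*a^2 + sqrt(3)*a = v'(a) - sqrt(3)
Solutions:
 v(a) = C1 - a^4 + a^3 + sqrt(3)*a^2/2 + sqrt(3)*a


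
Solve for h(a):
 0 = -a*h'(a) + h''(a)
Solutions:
 h(a) = C1 + C2*erfi(sqrt(2)*a/2)


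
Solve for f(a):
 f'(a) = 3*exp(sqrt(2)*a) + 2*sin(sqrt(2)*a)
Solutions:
 f(a) = C1 + 3*sqrt(2)*exp(sqrt(2)*a)/2 - sqrt(2)*cos(sqrt(2)*a)


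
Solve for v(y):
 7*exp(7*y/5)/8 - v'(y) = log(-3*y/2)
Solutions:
 v(y) = C1 - y*log(-y) + y*(-log(3) + log(2) + 1) + 5*exp(7*y/5)/8


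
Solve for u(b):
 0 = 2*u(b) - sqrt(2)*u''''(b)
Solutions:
 u(b) = C1*exp(-2^(1/8)*b) + C2*exp(2^(1/8)*b) + C3*sin(2^(1/8)*b) + C4*cos(2^(1/8)*b)


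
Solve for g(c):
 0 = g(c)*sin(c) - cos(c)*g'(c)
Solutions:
 g(c) = C1/cos(c)


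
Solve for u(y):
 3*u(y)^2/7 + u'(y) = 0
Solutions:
 u(y) = 7/(C1 + 3*y)


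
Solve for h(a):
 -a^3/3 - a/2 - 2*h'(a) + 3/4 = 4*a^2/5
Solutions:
 h(a) = C1 - a^4/24 - 2*a^3/15 - a^2/8 + 3*a/8


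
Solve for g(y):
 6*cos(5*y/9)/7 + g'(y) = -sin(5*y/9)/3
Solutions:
 g(y) = C1 - 54*sin(5*y/9)/35 + 3*cos(5*y/9)/5


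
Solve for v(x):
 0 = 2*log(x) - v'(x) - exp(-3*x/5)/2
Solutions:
 v(x) = C1 + 2*x*log(x) - 2*x + 5*exp(-3*x/5)/6


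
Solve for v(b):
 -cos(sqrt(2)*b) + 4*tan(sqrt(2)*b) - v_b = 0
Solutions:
 v(b) = C1 - 2*sqrt(2)*log(cos(sqrt(2)*b)) - sqrt(2)*sin(sqrt(2)*b)/2


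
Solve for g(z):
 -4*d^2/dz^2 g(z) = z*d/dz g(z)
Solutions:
 g(z) = C1 + C2*erf(sqrt(2)*z/4)


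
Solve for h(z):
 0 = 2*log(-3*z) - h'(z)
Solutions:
 h(z) = C1 + 2*z*log(-z) + 2*z*(-1 + log(3))


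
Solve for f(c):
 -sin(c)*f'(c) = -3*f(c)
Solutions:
 f(c) = C1*(cos(c) - 1)^(3/2)/(cos(c) + 1)^(3/2)


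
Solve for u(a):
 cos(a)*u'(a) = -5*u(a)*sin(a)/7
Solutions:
 u(a) = C1*cos(a)^(5/7)


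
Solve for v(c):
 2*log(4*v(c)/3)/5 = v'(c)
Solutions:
 -5*Integral(1/(log(_y) - log(3) + 2*log(2)), (_y, v(c)))/2 = C1 - c


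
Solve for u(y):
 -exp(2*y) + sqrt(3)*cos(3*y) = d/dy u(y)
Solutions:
 u(y) = C1 - exp(2*y)/2 + sqrt(3)*sin(3*y)/3


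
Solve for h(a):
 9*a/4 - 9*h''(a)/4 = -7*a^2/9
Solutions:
 h(a) = C1 + C2*a + 7*a^4/243 + a^3/6


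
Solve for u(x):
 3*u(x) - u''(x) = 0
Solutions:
 u(x) = C1*exp(-sqrt(3)*x) + C2*exp(sqrt(3)*x)


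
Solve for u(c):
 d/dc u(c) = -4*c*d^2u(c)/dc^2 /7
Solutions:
 u(c) = C1 + C2/c^(3/4)


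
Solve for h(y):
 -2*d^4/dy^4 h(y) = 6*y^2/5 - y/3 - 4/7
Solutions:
 h(y) = C1 + C2*y + C3*y^2 + C4*y^3 - y^6/600 + y^5/720 + y^4/84


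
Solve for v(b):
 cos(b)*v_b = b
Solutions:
 v(b) = C1 + Integral(b/cos(b), b)


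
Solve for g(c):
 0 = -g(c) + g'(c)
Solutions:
 g(c) = C1*exp(c)


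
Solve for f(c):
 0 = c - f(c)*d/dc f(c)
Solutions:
 f(c) = -sqrt(C1 + c^2)
 f(c) = sqrt(C1 + c^2)


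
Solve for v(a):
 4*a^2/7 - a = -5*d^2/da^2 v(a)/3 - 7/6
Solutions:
 v(a) = C1 + C2*a - a^4/35 + a^3/10 - 7*a^2/20


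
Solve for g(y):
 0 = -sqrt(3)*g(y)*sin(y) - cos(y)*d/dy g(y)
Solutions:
 g(y) = C1*cos(y)^(sqrt(3))


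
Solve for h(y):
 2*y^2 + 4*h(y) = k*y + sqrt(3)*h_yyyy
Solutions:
 h(y) = C1*exp(-sqrt(2)*3^(7/8)*y/3) + C2*exp(sqrt(2)*3^(7/8)*y/3) + C3*sin(sqrt(2)*3^(7/8)*y/3) + C4*cos(sqrt(2)*3^(7/8)*y/3) + k*y/4 - y^2/2


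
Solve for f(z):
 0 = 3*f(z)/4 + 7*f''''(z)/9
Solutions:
 f(z) = (C1*sin(21^(3/4)*z/14) + C2*cos(21^(3/4)*z/14))*exp(-21^(3/4)*z/14) + (C3*sin(21^(3/4)*z/14) + C4*cos(21^(3/4)*z/14))*exp(21^(3/4)*z/14)


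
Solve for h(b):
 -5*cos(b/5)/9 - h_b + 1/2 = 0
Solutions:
 h(b) = C1 + b/2 - 25*sin(b/5)/9


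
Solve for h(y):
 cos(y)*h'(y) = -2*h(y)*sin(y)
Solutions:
 h(y) = C1*cos(y)^2


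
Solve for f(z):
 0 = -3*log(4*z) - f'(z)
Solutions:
 f(z) = C1 - 3*z*log(z) - z*log(64) + 3*z


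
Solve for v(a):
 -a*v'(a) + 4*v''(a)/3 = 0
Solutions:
 v(a) = C1 + C2*erfi(sqrt(6)*a/4)


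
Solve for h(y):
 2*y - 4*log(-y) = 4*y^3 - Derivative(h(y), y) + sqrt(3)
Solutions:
 h(y) = C1 + y^4 - y^2 + 4*y*log(-y) + y*(-4 + sqrt(3))


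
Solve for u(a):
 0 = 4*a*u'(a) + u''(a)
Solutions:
 u(a) = C1 + C2*erf(sqrt(2)*a)


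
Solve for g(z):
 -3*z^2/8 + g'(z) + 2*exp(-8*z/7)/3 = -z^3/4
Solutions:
 g(z) = C1 - z^4/16 + z^3/8 + 7*exp(-8*z/7)/12


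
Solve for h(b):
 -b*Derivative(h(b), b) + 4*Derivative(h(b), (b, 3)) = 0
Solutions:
 h(b) = C1 + Integral(C2*airyai(2^(1/3)*b/2) + C3*airybi(2^(1/3)*b/2), b)


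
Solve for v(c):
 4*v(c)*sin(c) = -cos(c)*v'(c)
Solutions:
 v(c) = C1*cos(c)^4


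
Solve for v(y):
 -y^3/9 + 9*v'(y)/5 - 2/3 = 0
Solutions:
 v(y) = C1 + 5*y^4/324 + 10*y/27


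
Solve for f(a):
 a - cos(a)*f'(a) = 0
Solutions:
 f(a) = C1 + Integral(a/cos(a), a)


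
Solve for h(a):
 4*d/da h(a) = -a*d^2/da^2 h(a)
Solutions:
 h(a) = C1 + C2/a^3


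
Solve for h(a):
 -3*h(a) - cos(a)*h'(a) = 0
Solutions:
 h(a) = C1*(sin(a) - 1)^(3/2)/(sin(a) + 1)^(3/2)


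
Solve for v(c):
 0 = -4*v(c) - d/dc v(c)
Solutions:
 v(c) = C1*exp(-4*c)


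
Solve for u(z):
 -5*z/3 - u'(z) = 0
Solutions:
 u(z) = C1 - 5*z^2/6


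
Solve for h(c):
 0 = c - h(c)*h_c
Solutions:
 h(c) = -sqrt(C1 + c^2)
 h(c) = sqrt(C1 + c^2)


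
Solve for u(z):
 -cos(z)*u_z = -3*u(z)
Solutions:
 u(z) = C1*(sin(z) + 1)^(3/2)/(sin(z) - 1)^(3/2)


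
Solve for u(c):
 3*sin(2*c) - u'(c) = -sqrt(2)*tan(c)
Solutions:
 u(c) = C1 - sqrt(2)*log(cos(c)) - 3*cos(2*c)/2


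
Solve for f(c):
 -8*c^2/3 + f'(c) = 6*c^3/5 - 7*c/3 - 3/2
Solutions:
 f(c) = C1 + 3*c^4/10 + 8*c^3/9 - 7*c^2/6 - 3*c/2


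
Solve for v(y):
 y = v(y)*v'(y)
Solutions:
 v(y) = -sqrt(C1 + y^2)
 v(y) = sqrt(C1 + y^2)


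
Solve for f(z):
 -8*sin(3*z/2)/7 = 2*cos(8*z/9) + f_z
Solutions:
 f(z) = C1 - 9*sin(8*z/9)/4 + 16*cos(3*z/2)/21


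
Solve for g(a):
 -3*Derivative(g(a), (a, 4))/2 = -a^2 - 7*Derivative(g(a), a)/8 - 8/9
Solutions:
 g(a) = C1 + C4*exp(126^(1/3)*a/6) - 8*a^3/21 - 64*a/63 + (C2*sin(14^(1/3)*3^(1/6)*a/4) + C3*cos(14^(1/3)*3^(1/6)*a/4))*exp(-126^(1/3)*a/12)


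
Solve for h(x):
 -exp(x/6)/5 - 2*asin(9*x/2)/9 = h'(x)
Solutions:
 h(x) = C1 - 2*x*asin(9*x/2)/9 - 2*sqrt(4 - 81*x^2)/81 - 6*exp(x/6)/5


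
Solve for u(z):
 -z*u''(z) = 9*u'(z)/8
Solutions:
 u(z) = C1 + C2/z^(1/8)


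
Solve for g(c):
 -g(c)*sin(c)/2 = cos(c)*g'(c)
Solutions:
 g(c) = C1*sqrt(cos(c))


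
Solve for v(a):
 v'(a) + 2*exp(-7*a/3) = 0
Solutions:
 v(a) = C1 + 6*exp(-7*a/3)/7


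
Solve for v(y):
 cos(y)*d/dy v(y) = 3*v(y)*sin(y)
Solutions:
 v(y) = C1/cos(y)^3


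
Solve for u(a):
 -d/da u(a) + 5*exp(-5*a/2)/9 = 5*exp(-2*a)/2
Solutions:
 u(a) = C1 + 5*exp(-2*a)/4 - 2*exp(-5*a/2)/9


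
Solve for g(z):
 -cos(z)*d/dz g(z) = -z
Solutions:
 g(z) = C1 + Integral(z/cos(z), z)


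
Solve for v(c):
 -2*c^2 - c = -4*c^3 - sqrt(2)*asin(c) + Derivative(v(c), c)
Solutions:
 v(c) = C1 + c^4 - 2*c^3/3 - c^2/2 + sqrt(2)*(c*asin(c) + sqrt(1 - c^2))


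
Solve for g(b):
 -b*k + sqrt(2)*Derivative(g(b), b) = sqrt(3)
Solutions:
 g(b) = C1 + sqrt(2)*b^2*k/4 + sqrt(6)*b/2


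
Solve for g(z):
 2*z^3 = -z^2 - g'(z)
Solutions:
 g(z) = C1 - z^4/2 - z^3/3


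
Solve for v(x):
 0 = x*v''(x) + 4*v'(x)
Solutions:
 v(x) = C1 + C2/x^3


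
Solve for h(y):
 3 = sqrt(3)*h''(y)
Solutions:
 h(y) = C1 + C2*y + sqrt(3)*y^2/2


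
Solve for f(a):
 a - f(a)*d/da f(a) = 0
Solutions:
 f(a) = -sqrt(C1 + a^2)
 f(a) = sqrt(C1 + a^2)


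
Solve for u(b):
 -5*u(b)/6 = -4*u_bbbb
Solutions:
 u(b) = C1*exp(-270^(1/4)*b/6) + C2*exp(270^(1/4)*b/6) + C3*sin(270^(1/4)*b/6) + C4*cos(270^(1/4)*b/6)


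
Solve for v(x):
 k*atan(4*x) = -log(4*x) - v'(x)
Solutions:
 v(x) = C1 - k*(x*atan(4*x) - log(16*x^2 + 1)/8) - x*log(x) - 2*x*log(2) + x


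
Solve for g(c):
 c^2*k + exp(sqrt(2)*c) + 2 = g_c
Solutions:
 g(c) = C1 + c^3*k/3 + 2*c + sqrt(2)*exp(sqrt(2)*c)/2


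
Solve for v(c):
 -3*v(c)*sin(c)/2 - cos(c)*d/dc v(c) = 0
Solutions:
 v(c) = C1*cos(c)^(3/2)


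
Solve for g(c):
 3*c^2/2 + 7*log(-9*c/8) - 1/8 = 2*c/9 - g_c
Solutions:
 g(c) = C1 - c^3/2 + c^2/9 - 7*c*log(-c) + c*(-14*log(3) + 57/8 + 21*log(2))


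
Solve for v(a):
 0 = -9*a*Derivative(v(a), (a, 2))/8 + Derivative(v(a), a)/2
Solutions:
 v(a) = C1 + C2*a^(13/9)


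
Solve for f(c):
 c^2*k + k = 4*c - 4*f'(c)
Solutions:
 f(c) = C1 - c^3*k/12 + c^2/2 - c*k/4


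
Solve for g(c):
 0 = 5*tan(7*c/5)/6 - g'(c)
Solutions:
 g(c) = C1 - 25*log(cos(7*c/5))/42


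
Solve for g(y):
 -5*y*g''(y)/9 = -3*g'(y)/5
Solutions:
 g(y) = C1 + C2*y^(52/25)


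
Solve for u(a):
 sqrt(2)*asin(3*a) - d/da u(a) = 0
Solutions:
 u(a) = C1 + sqrt(2)*(a*asin(3*a) + sqrt(1 - 9*a^2)/3)


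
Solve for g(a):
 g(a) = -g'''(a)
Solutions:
 g(a) = C3*exp(-a) + (C1*sin(sqrt(3)*a/2) + C2*cos(sqrt(3)*a/2))*exp(a/2)


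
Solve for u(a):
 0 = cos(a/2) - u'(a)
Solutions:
 u(a) = C1 + 2*sin(a/2)


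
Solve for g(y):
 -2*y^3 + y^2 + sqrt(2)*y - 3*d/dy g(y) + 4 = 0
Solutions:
 g(y) = C1 - y^4/6 + y^3/9 + sqrt(2)*y^2/6 + 4*y/3


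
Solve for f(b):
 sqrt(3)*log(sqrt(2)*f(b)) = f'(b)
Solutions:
 -2*sqrt(3)*Integral(1/(2*log(_y) + log(2)), (_y, f(b)))/3 = C1 - b


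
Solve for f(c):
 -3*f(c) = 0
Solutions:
 f(c) = 0


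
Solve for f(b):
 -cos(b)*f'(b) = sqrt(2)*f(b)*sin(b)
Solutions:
 f(b) = C1*cos(b)^(sqrt(2))


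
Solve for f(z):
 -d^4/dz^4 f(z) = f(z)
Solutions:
 f(z) = (C1*sin(sqrt(2)*z/2) + C2*cos(sqrt(2)*z/2))*exp(-sqrt(2)*z/2) + (C3*sin(sqrt(2)*z/2) + C4*cos(sqrt(2)*z/2))*exp(sqrt(2)*z/2)


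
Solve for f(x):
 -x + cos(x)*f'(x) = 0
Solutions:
 f(x) = C1 + Integral(x/cos(x), x)


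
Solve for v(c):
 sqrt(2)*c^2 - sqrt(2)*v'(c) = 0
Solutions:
 v(c) = C1 + c^3/3


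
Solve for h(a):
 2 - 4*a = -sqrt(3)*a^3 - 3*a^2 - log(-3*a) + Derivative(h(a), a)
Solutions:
 h(a) = C1 + sqrt(3)*a^4/4 + a^3 - 2*a^2 + a*log(-a) + a*(1 + log(3))


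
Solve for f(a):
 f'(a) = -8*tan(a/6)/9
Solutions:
 f(a) = C1 + 16*log(cos(a/6))/3


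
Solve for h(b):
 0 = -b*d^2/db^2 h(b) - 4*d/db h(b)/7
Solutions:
 h(b) = C1 + C2*b^(3/7)


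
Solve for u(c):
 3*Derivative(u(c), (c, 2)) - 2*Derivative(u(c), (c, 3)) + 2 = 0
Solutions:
 u(c) = C1 + C2*c + C3*exp(3*c/2) - c^2/3


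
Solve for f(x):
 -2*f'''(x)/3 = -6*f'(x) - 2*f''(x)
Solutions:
 f(x) = C1 + C2*exp(3*x*(1 - sqrt(5))/2) + C3*exp(3*x*(1 + sqrt(5))/2)


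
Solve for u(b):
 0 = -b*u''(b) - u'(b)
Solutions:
 u(b) = C1 + C2*log(b)


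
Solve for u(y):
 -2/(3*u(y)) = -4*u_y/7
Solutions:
 u(y) = -sqrt(C1 + 21*y)/3
 u(y) = sqrt(C1 + 21*y)/3


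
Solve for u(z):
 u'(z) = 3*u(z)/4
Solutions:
 u(z) = C1*exp(3*z/4)


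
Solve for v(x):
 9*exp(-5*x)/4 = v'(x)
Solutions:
 v(x) = C1 - 9*exp(-5*x)/20


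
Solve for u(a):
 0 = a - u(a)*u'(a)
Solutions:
 u(a) = -sqrt(C1 + a^2)
 u(a) = sqrt(C1 + a^2)


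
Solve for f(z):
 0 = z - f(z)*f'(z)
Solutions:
 f(z) = -sqrt(C1 + z^2)
 f(z) = sqrt(C1 + z^2)


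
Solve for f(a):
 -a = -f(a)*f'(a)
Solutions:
 f(a) = -sqrt(C1 + a^2)
 f(a) = sqrt(C1 + a^2)


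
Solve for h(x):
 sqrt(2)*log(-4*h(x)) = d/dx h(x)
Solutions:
 -sqrt(2)*Integral(1/(log(-_y) + 2*log(2)), (_y, h(x)))/2 = C1 - x


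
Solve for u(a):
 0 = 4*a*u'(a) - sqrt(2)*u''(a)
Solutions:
 u(a) = C1 + C2*erfi(2^(1/4)*a)


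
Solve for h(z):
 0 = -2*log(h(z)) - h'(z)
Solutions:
 li(h(z)) = C1 - 2*z


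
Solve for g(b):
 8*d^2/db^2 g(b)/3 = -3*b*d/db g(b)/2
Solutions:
 g(b) = C1 + C2*erf(3*sqrt(2)*b/8)


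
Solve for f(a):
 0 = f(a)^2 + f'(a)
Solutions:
 f(a) = 1/(C1 + a)


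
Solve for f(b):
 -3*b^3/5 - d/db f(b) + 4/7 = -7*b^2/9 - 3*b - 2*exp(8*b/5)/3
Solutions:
 f(b) = C1 - 3*b^4/20 + 7*b^3/27 + 3*b^2/2 + 4*b/7 + 5*exp(8*b/5)/12


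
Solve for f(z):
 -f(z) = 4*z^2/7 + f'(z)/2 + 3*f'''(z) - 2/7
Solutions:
 f(z) = C1*exp(-2^(1/3)*z*(-(18 + sqrt(326))^(1/3) + 2^(1/3)/(18 + sqrt(326))^(1/3))/12)*sin(2^(1/3)*sqrt(3)*z*(2^(1/3)/(18 + sqrt(326))^(1/3) + (18 + sqrt(326))^(1/3))/12) + C2*exp(-2^(1/3)*z*(-(18 + sqrt(326))^(1/3) + 2^(1/3)/(18 + sqrt(326))^(1/3))/12)*cos(2^(1/3)*sqrt(3)*z*(2^(1/3)/(18 + sqrt(326))^(1/3) + (18 + sqrt(326))^(1/3))/12) + C3*exp(2^(1/3)*z*(-(18 + sqrt(326))^(1/3) + 2^(1/3)/(18 + sqrt(326))^(1/3))/6) - 4*z^2/7 + 4*z/7


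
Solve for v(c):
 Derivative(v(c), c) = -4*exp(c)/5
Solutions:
 v(c) = C1 - 4*exp(c)/5


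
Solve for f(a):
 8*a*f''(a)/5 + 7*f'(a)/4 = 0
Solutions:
 f(a) = C1 + C2/a^(3/32)


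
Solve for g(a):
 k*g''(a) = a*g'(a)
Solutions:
 g(a) = C1 + C2*erf(sqrt(2)*a*sqrt(-1/k)/2)/sqrt(-1/k)


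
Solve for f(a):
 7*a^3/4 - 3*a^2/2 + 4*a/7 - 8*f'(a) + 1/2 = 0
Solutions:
 f(a) = C1 + 7*a^4/128 - a^3/16 + a^2/28 + a/16


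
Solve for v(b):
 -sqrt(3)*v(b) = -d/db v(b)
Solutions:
 v(b) = C1*exp(sqrt(3)*b)


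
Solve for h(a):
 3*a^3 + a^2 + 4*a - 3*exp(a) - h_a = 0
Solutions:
 h(a) = C1 + 3*a^4/4 + a^3/3 + 2*a^2 - 3*exp(a)


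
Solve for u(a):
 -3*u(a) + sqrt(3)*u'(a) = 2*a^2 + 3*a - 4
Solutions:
 u(a) = C1*exp(sqrt(3)*a) - 2*a^2/3 - a - 4*sqrt(3)*a/9 - sqrt(3)/3 + 8/9


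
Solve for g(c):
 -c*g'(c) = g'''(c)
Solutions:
 g(c) = C1 + Integral(C2*airyai(-c) + C3*airybi(-c), c)


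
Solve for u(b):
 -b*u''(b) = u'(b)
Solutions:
 u(b) = C1 + C2*log(b)


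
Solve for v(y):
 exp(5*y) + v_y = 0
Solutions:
 v(y) = C1 - exp(5*y)/5


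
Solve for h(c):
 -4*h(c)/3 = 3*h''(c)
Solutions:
 h(c) = C1*sin(2*c/3) + C2*cos(2*c/3)


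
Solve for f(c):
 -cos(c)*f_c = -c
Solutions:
 f(c) = C1 + Integral(c/cos(c), c)


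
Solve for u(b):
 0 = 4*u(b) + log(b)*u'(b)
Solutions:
 u(b) = C1*exp(-4*li(b))


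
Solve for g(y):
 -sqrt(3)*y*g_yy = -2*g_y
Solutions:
 g(y) = C1 + C2*y^(1 + 2*sqrt(3)/3)


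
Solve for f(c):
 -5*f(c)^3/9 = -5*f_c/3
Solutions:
 f(c) = -sqrt(6)*sqrt(-1/(C1 + c))/2
 f(c) = sqrt(6)*sqrt(-1/(C1 + c))/2


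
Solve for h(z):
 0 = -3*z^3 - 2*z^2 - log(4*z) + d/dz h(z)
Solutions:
 h(z) = C1 + 3*z^4/4 + 2*z^3/3 + z*log(z) - z + z*log(4)


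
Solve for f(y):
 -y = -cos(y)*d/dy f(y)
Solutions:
 f(y) = C1 + Integral(y/cos(y), y)


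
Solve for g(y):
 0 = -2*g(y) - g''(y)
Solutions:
 g(y) = C1*sin(sqrt(2)*y) + C2*cos(sqrt(2)*y)


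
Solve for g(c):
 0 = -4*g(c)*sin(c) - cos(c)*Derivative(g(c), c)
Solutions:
 g(c) = C1*cos(c)^4


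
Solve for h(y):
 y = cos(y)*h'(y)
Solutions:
 h(y) = C1 + Integral(y/cos(y), y)


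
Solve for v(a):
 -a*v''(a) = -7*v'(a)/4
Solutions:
 v(a) = C1 + C2*a^(11/4)


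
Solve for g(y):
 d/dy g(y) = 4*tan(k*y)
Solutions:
 g(y) = C1 + 4*Piecewise((-log(cos(k*y))/k, Ne(k, 0)), (0, True))


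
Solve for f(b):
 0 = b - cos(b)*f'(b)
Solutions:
 f(b) = C1 + Integral(b/cos(b), b)


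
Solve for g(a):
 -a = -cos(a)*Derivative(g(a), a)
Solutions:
 g(a) = C1 + Integral(a/cos(a), a)


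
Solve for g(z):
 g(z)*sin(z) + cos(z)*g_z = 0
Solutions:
 g(z) = C1*cos(z)


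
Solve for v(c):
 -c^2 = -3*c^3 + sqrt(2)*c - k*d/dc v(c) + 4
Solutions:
 v(c) = C1 - 3*c^4/(4*k) + c^3/(3*k) + sqrt(2)*c^2/(2*k) + 4*c/k


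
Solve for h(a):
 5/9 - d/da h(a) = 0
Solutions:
 h(a) = C1 + 5*a/9


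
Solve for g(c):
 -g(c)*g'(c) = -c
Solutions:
 g(c) = -sqrt(C1 + c^2)
 g(c) = sqrt(C1 + c^2)


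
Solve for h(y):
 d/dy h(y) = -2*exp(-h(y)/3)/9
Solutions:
 h(y) = 3*log(C1 - 2*y/27)


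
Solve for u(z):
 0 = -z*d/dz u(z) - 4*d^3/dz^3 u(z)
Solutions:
 u(z) = C1 + Integral(C2*airyai(-2^(1/3)*z/2) + C3*airybi(-2^(1/3)*z/2), z)


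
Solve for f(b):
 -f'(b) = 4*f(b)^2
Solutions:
 f(b) = 1/(C1 + 4*b)


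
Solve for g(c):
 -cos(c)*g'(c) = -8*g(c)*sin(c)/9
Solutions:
 g(c) = C1/cos(c)^(8/9)


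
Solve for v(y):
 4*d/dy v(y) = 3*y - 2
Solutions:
 v(y) = C1 + 3*y^2/8 - y/2


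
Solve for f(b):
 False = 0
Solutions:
 f(b) = C1 - 5*b*acos(-b/2)/7 + zoo*b - 5*sqrt(4 - b^2)/7


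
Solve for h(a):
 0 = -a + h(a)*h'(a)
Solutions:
 h(a) = -sqrt(C1 + a^2)
 h(a) = sqrt(C1 + a^2)


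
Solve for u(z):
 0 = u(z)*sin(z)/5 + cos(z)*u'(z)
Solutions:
 u(z) = C1*cos(z)^(1/5)


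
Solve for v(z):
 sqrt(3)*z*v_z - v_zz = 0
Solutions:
 v(z) = C1 + C2*erfi(sqrt(2)*3^(1/4)*z/2)


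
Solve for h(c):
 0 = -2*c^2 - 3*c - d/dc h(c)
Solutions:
 h(c) = C1 - 2*c^3/3 - 3*c^2/2


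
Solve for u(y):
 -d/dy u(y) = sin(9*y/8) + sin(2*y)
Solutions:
 u(y) = C1 + 8*cos(9*y/8)/9 + cos(2*y)/2


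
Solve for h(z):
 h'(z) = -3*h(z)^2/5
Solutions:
 h(z) = 5/(C1 + 3*z)


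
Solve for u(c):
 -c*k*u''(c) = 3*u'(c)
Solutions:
 u(c) = C1 + c^(((re(k) - 3)*re(k) + im(k)^2)/(re(k)^2 + im(k)^2))*(C2*sin(3*log(c)*Abs(im(k))/(re(k)^2 + im(k)^2)) + C3*cos(3*log(c)*im(k)/(re(k)^2 + im(k)^2)))


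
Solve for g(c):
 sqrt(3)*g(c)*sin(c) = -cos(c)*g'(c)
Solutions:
 g(c) = C1*cos(c)^(sqrt(3))


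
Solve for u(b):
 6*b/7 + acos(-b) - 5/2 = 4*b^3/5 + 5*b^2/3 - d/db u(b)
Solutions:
 u(b) = C1 + b^4/5 + 5*b^3/9 - 3*b^2/7 - b*acos(-b) + 5*b/2 - sqrt(1 - b^2)


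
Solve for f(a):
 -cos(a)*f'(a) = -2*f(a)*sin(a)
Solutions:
 f(a) = C1/cos(a)^2


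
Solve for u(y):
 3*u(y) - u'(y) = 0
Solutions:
 u(y) = C1*exp(3*y)


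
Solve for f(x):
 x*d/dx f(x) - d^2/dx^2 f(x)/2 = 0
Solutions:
 f(x) = C1 + C2*erfi(x)


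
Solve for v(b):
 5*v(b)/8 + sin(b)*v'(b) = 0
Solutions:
 v(b) = C1*(cos(b) + 1)^(5/16)/(cos(b) - 1)^(5/16)


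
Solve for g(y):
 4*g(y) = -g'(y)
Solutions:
 g(y) = C1*exp(-4*y)


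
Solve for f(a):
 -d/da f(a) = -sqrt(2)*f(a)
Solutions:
 f(a) = C1*exp(sqrt(2)*a)


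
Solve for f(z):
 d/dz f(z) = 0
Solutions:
 f(z) = C1


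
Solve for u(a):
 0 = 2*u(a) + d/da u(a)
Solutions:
 u(a) = C1*exp(-2*a)


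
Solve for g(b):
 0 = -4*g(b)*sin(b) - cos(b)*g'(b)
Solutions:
 g(b) = C1*cos(b)^4


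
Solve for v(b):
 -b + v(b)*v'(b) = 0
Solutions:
 v(b) = -sqrt(C1 + b^2)
 v(b) = sqrt(C1 + b^2)


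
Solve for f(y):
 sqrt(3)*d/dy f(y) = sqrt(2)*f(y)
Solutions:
 f(y) = C1*exp(sqrt(6)*y/3)


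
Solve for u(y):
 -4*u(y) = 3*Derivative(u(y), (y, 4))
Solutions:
 u(y) = (C1*sin(3^(3/4)*y/3) + C2*cos(3^(3/4)*y/3))*exp(-3^(3/4)*y/3) + (C3*sin(3^(3/4)*y/3) + C4*cos(3^(3/4)*y/3))*exp(3^(3/4)*y/3)


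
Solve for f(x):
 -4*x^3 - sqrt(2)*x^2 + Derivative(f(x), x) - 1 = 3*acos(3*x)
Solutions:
 f(x) = C1 + x^4 + sqrt(2)*x^3/3 + 3*x*acos(3*x) + x - sqrt(1 - 9*x^2)


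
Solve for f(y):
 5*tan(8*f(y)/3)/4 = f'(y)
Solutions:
 f(y) = -3*asin(C1*exp(10*y/3))/8 + 3*pi/8
 f(y) = 3*asin(C1*exp(10*y/3))/8
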